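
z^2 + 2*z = z*(z + 2)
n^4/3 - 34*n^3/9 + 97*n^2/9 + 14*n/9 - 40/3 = (n/3 + 1/3)*(n - 6)*(n - 5)*(n - 4/3)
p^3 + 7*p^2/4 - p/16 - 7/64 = (p - 1/4)*(p + 1/4)*(p + 7/4)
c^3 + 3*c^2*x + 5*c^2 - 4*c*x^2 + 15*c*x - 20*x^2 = (c + 5)*(c - x)*(c + 4*x)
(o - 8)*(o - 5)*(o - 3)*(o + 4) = o^4 - 12*o^3 + 15*o^2 + 196*o - 480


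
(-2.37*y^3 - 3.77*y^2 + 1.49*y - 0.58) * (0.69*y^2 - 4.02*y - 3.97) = -1.6353*y^5 + 6.9261*y^4 + 25.5924*y^3 + 8.5769*y^2 - 3.5837*y + 2.3026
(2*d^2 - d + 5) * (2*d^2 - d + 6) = 4*d^4 - 4*d^3 + 23*d^2 - 11*d + 30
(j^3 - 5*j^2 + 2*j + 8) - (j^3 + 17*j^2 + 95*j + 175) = -22*j^2 - 93*j - 167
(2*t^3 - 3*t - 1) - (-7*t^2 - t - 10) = 2*t^3 + 7*t^2 - 2*t + 9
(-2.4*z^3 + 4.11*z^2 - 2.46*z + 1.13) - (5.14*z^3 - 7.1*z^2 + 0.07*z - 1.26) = -7.54*z^3 + 11.21*z^2 - 2.53*z + 2.39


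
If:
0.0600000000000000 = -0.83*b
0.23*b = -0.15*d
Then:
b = -0.07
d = 0.11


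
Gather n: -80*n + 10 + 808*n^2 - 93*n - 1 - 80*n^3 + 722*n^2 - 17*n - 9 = -80*n^3 + 1530*n^2 - 190*n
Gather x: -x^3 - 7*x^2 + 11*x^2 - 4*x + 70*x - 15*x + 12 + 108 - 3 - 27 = -x^3 + 4*x^2 + 51*x + 90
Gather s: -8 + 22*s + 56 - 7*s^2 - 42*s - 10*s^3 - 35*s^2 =-10*s^3 - 42*s^2 - 20*s + 48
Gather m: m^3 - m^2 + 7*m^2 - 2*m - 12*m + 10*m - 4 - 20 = m^3 + 6*m^2 - 4*m - 24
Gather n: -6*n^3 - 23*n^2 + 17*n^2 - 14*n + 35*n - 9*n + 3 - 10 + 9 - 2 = -6*n^3 - 6*n^2 + 12*n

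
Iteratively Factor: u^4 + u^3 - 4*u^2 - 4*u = (u)*(u^3 + u^2 - 4*u - 4) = u*(u - 2)*(u^2 + 3*u + 2) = u*(u - 2)*(u + 1)*(u + 2)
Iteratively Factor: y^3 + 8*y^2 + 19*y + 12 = (y + 1)*(y^2 + 7*y + 12) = (y + 1)*(y + 4)*(y + 3)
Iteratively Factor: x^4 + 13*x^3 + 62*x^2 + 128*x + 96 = (x + 4)*(x^3 + 9*x^2 + 26*x + 24) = (x + 4)^2*(x^2 + 5*x + 6) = (x + 2)*(x + 4)^2*(x + 3)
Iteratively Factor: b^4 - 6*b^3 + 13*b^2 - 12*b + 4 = (b - 1)*(b^3 - 5*b^2 + 8*b - 4) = (b - 2)*(b - 1)*(b^2 - 3*b + 2) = (b - 2)*(b - 1)^2*(b - 2)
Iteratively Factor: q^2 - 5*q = (q)*(q - 5)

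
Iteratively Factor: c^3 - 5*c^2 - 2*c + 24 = (c - 3)*(c^2 - 2*c - 8) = (c - 4)*(c - 3)*(c + 2)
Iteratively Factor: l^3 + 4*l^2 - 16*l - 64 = (l - 4)*(l^2 + 8*l + 16) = (l - 4)*(l + 4)*(l + 4)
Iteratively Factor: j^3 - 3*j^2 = (j)*(j^2 - 3*j) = j*(j - 3)*(j)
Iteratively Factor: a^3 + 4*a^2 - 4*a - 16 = (a - 2)*(a^2 + 6*a + 8) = (a - 2)*(a + 2)*(a + 4)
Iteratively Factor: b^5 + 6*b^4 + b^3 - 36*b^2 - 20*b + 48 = (b + 3)*(b^4 + 3*b^3 - 8*b^2 - 12*b + 16) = (b - 2)*(b + 3)*(b^3 + 5*b^2 + 2*b - 8) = (b - 2)*(b + 3)*(b + 4)*(b^2 + b - 2) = (b - 2)*(b - 1)*(b + 3)*(b + 4)*(b + 2)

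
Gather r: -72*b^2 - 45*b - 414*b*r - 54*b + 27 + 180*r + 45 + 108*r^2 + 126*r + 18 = -72*b^2 - 99*b + 108*r^2 + r*(306 - 414*b) + 90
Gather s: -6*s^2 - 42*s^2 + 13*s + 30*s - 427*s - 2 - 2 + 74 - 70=-48*s^2 - 384*s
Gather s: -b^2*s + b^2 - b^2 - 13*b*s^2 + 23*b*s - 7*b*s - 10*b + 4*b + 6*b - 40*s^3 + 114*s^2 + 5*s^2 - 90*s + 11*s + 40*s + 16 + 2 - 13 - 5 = -40*s^3 + s^2*(119 - 13*b) + s*(-b^2 + 16*b - 39)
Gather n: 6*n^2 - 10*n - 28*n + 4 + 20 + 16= 6*n^2 - 38*n + 40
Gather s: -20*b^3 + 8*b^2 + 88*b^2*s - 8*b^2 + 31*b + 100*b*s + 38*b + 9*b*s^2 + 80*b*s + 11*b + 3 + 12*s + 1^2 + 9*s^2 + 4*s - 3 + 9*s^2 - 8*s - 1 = -20*b^3 + 80*b + s^2*(9*b + 18) + s*(88*b^2 + 180*b + 8)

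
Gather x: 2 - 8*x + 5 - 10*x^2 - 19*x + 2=-10*x^2 - 27*x + 9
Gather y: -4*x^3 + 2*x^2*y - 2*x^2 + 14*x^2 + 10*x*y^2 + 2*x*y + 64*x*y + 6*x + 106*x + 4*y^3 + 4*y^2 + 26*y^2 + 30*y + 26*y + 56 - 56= -4*x^3 + 12*x^2 + 112*x + 4*y^3 + y^2*(10*x + 30) + y*(2*x^2 + 66*x + 56)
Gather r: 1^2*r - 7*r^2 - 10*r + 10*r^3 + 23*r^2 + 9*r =10*r^3 + 16*r^2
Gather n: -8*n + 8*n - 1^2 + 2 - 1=0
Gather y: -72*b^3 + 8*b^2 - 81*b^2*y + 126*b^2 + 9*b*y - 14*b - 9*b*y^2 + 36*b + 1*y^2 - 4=-72*b^3 + 134*b^2 + 22*b + y^2*(1 - 9*b) + y*(-81*b^2 + 9*b) - 4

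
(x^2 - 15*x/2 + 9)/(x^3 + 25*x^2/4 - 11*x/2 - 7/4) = 2*(2*x^2 - 15*x + 18)/(4*x^3 + 25*x^2 - 22*x - 7)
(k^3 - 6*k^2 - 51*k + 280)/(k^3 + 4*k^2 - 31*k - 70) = (k - 8)/(k + 2)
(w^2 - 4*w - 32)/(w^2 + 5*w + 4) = (w - 8)/(w + 1)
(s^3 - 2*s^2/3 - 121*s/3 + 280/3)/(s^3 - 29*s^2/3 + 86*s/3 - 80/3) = (s + 7)/(s - 2)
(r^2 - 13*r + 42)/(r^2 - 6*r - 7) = (r - 6)/(r + 1)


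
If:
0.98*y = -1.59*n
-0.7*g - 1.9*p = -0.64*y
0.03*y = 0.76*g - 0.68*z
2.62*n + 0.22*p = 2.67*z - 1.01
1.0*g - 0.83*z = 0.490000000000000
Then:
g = -71.11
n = -94.85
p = 78.03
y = 153.89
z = -86.26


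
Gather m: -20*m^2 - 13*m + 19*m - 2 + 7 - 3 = -20*m^2 + 6*m + 2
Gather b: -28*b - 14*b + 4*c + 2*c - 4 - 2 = -42*b + 6*c - 6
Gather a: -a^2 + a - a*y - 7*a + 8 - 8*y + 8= -a^2 + a*(-y - 6) - 8*y + 16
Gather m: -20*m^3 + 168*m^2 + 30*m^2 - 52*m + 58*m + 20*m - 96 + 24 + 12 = -20*m^3 + 198*m^2 + 26*m - 60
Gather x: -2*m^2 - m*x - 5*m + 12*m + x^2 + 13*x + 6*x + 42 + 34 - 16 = -2*m^2 + 7*m + x^2 + x*(19 - m) + 60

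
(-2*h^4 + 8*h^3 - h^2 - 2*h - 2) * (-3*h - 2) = 6*h^5 - 20*h^4 - 13*h^3 + 8*h^2 + 10*h + 4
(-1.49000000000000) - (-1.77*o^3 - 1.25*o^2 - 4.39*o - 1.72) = 1.77*o^3 + 1.25*o^2 + 4.39*o + 0.23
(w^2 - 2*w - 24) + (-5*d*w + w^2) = -5*d*w + 2*w^2 - 2*w - 24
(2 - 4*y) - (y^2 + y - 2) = -y^2 - 5*y + 4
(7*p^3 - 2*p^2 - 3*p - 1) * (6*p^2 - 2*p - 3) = 42*p^5 - 26*p^4 - 35*p^3 + 6*p^2 + 11*p + 3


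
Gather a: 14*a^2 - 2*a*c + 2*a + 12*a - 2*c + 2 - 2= 14*a^2 + a*(14 - 2*c) - 2*c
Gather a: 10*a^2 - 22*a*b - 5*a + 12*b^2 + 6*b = 10*a^2 + a*(-22*b - 5) + 12*b^2 + 6*b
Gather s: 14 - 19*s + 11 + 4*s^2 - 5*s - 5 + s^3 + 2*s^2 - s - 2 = s^3 + 6*s^2 - 25*s + 18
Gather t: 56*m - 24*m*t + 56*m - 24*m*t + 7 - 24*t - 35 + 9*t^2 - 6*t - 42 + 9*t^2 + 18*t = 112*m + 18*t^2 + t*(-48*m - 12) - 70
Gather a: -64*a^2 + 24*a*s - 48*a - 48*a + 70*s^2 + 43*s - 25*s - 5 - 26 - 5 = -64*a^2 + a*(24*s - 96) + 70*s^2 + 18*s - 36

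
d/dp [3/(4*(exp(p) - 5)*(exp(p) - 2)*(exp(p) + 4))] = 9*(-exp(2*p) + 2*exp(p) + 6)*exp(p)/(4*(exp(6*p) - 6*exp(5*p) - 27*exp(4*p) + 188*exp(3*p) + 84*exp(2*p) - 1440*exp(p) + 1600))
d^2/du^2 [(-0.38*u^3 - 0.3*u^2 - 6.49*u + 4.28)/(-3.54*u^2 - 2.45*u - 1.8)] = (157.175548*u^3 - 323.226288*u^2 - 463.46112*u - 52.13488)/(44.361864*u^6 + 92.10726*u^5 + 131.41719*u^4 + 108.374525*u^3 + 66.8223*u^2 + 23.814*u + 5.832)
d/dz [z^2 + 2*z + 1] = 2*z + 2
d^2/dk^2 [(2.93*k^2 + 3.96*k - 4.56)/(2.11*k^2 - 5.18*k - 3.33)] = (1.4210854715202e-14*k^4 + 99.3092599999999*k^3 + 1.712898*k^2 + 465.984216*k - 380.425638)/(9.393931*k^6 - 69.185634*k^5 + 125.372613*k^4 + 79.385572*k^3 - 197.862939*k^2 - 172.321506*k - 36.926037)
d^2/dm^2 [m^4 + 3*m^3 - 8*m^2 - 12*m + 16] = 12*m^2 + 18*m - 16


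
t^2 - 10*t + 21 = (t - 7)*(t - 3)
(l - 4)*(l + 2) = l^2 - 2*l - 8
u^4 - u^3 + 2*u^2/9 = u^2*(u - 2/3)*(u - 1/3)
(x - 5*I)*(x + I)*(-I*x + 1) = -I*x^3 - 3*x^2 - 9*I*x + 5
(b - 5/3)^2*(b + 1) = b^3 - 7*b^2/3 - 5*b/9 + 25/9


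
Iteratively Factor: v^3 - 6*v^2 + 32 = (v + 2)*(v^2 - 8*v + 16) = (v - 4)*(v + 2)*(v - 4)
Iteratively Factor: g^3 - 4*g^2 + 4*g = (g - 2)*(g^2 - 2*g) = g*(g - 2)*(g - 2)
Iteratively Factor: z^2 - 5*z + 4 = (z - 4)*(z - 1)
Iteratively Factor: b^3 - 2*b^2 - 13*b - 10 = (b + 2)*(b^2 - 4*b - 5) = (b - 5)*(b + 2)*(b + 1)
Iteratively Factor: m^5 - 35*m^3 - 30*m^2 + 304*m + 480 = (m + 3)*(m^4 - 3*m^3 - 26*m^2 + 48*m + 160) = (m + 3)*(m + 4)*(m^3 - 7*m^2 + 2*m + 40) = (m - 4)*(m + 3)*(m + 4)*(m^2 - 3*m - 10) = (m - 5)*(m - 4)*(m + 3)*(m + 4)*(m + 2)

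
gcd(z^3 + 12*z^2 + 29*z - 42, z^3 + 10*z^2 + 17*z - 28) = z^2 + 6*z - 7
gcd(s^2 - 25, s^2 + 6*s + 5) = s + 5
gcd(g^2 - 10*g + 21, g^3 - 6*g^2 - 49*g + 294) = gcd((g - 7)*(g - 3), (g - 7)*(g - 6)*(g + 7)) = g - 7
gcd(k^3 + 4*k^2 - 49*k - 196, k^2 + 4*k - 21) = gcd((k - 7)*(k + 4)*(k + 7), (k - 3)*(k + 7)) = k + 7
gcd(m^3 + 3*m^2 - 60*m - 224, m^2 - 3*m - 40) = m - 8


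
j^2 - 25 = (j - 5)*(j + 5)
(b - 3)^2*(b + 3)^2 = b^4 - 18*b^2 + 81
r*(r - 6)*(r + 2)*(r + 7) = r^4 + 3*r^3 - 40*r^2 - 84*r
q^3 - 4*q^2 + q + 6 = (q - 3)*(q - 2)*(q + 1)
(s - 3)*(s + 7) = s^2 + 4*s - 21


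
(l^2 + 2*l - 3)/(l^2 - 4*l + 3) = (l + 3)/(l - 3)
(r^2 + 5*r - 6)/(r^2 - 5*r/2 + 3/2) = 2*(r + 6)/(2*r - 3)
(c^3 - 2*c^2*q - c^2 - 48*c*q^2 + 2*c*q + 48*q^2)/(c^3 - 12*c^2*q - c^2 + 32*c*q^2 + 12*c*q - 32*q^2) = (-c - 6*q)/(-c + 4*q)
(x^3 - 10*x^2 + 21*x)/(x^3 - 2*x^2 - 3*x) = (x - 7)/(x + 1)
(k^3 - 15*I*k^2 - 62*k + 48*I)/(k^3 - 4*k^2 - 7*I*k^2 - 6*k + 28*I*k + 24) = (k - 8*I)/(k - 4)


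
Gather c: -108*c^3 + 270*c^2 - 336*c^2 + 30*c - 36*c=-108*c^3 - 66*c^2 - 6*c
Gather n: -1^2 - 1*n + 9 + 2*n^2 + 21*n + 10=2*n^2 + 20*n + 18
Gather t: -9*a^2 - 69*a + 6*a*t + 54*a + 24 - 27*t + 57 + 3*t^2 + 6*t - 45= -9*a^2 - 15*a + 3*t^2 + t*(6*a - 21) + 36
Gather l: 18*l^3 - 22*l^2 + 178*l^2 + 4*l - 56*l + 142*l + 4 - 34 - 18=18*l^3 + 156*l^2 + 90*l - 48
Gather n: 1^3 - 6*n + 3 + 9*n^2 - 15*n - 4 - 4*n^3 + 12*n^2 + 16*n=-4*n^3 + 21*n^2 - 5*n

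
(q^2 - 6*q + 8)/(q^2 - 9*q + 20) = (q - 2)/(q - 5)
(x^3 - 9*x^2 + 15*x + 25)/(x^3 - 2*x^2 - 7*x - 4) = (x^2 - 10*x + 25)/(x^2 - 3*x - 4)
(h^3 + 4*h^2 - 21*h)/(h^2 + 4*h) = (h^2 + 4*h - 21)/(h + 4)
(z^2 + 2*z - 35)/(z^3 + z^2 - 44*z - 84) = (z^2 + 2*z - 35)/(z^3 + z^2 - 44*z - 84)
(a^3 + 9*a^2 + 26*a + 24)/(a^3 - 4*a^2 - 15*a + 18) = (a^2 + 6*a + 8)/(a^2 - 7*a + 6)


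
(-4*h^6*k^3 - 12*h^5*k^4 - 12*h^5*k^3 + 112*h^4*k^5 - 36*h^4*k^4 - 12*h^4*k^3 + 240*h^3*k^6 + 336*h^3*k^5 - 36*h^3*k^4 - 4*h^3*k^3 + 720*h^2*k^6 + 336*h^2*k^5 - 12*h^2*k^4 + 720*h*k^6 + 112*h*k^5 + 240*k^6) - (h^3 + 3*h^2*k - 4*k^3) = -4*h^6*k^3 - 12*h^5*k^4 - 12*h^5*k^3 + 112*h^4*k^5 - 36*h^4*k^4 - 12*h^4*k^3 + 240*h^3*k^6 + 336*h^3*k^5 - 36*h^3*k^4 - 4*h^3*k^3 - h^3 + 720*h^2*k^6 + 336*h^2*k^5 - 12*h^2*k^4 - 3*h^2*k + 720*h*k^6 + 112*h*k^5 + 240*k^6 + 4*k^3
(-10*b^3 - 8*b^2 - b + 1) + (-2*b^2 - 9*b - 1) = -10*b^3 - 10*b^2 - 10*b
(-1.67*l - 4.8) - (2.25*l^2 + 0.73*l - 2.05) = -2.25*l^2 - 2.4*l - 2.75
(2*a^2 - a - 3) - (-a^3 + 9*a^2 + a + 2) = a^3 - 7*a^2 - 2*a - 5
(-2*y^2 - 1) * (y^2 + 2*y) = -2*y^4 - 4*y^3 - y^2 - 2*y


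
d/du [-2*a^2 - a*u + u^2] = -a + 2*u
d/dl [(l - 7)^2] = 2*l - 14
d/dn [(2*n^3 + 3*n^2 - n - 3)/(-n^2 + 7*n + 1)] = 2*(-n^4 + 14*n^3 + 13*n^2 + 10)/(n^4 - 14*n^3 + 47*n^2 + 14*n + 1)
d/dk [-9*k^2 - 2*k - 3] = -18*k - 2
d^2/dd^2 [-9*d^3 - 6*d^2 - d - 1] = -54*d - 12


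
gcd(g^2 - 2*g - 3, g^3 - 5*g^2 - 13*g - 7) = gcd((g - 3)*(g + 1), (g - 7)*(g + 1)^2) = g + 1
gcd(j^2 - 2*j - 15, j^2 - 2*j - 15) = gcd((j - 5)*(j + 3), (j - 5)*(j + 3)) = j^2 - 2*j - 15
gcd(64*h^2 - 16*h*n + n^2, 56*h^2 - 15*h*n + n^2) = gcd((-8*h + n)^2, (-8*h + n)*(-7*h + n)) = 8*h - n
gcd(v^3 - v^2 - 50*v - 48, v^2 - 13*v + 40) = v - 8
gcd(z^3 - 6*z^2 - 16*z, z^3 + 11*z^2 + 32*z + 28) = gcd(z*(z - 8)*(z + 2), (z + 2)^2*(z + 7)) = z + 2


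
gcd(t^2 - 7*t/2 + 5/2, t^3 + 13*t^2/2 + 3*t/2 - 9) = t - 1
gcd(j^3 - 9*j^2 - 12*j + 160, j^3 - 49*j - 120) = j - 8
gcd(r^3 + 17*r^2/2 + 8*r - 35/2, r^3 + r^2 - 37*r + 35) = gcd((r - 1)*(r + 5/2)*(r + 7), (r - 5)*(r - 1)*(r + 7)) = r^2 + 6*r - 7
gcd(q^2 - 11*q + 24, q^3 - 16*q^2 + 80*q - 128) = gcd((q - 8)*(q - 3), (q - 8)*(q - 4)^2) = q - 8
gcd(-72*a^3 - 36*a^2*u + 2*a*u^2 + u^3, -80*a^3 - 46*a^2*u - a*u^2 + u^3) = 2*a + u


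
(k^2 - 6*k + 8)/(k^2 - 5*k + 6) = (k - 4)/(k - 3)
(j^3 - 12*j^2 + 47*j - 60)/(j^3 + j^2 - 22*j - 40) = (j^2 - 7*j + 12)/(j^2 + 6*j + 8)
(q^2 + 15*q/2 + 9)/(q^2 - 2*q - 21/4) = 2*(q + 6)/(2*q - 7)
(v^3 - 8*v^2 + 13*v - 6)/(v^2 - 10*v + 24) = (v^2 - 2*v + 1)/(v - 4)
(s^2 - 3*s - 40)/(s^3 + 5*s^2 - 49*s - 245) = (s - 8)/(s^2 - 49)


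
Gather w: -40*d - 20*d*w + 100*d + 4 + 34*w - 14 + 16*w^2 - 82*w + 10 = 60*d + 16*w^2 + w*(-20*d - 48)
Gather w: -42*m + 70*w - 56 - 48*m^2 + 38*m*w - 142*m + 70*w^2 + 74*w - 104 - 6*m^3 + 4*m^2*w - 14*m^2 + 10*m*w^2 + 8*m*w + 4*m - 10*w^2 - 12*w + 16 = -6*m^3 - 62*m^2 - 180*m + w^2*(10*m + 60) + w*(4*m^2 + 46*m + 132) - 144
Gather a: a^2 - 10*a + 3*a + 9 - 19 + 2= a^2 - 7*a - 8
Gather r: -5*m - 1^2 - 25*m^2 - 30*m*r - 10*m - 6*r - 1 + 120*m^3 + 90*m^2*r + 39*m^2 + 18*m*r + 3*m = 120*m^3 + 14*m^2 - 12*m + r*(90*m^2 - 12*m - 6) - 2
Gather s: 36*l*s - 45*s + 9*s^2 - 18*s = 9*s^2 + s*(36*l - 63)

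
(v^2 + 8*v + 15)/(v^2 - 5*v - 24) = (v + 5)/(v - 8)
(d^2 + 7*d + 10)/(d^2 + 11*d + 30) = (d + 2)/(d + 6)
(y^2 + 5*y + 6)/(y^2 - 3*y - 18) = (y + 2)/(y - 6)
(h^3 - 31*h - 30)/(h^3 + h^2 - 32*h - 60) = (h + 1)/(h + 2)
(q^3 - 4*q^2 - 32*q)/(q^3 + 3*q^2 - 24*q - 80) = q*(q - 8)/(q^2 - q - 20)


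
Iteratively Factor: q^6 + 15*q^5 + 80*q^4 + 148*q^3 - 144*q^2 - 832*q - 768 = (q + 3)*(q^5 + 12*q^4 + 44*q^3 + 16*q^2 - 192*q - 256) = (q - 2)*(q + 3)*(q^4 + 14*q^3 + 72*q^2 + 160*q + 128) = (q - 2)*(q + 3)*(q + 4)*(q^3 + 10*q^2 + 32*q + 32) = (q - 2)*(q + 2)*(q + 3)*(q + 4)*(q^2 + 8*q + 16) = (q - 2)*(q + 2)*(q + 3)*(q + 4)^2*(q + 4)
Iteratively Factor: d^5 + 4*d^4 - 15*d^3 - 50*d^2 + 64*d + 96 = (d - 3)*(d^4 + 7*d^3 + 6*d^2 - 32*d - 32) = (d - 3)*(d + 1)*(d^3 + 6*d^2 - 32) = (d - 3)*(d + 1)*(d + 4)*(d^2 + 2*d - 8) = (d - 3)*(d + 1)*(d + 4)^2*(d - 2)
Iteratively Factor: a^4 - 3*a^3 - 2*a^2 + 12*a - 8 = (a - 2)*(a^3 - a^2 - 4*a + 4) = (a - 2)*(a - 1)*(a^2 - 4) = (a - 2)^2*(a - 1)*(a + 2)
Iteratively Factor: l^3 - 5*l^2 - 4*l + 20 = (l - 2)*(l^2 - 3*l - 10) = (l - 5)*(l - 2)*(l + 2)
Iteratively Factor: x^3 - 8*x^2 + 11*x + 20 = (x - 4)*(x^2 - 4*x - 5) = (x - 4)*(x + 1)*(x - 5)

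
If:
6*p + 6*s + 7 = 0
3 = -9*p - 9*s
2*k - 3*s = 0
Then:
No Solution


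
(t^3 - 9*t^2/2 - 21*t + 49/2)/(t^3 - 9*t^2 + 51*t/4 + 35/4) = 2*(2*t^2 + 5*t - 7)/(4*t^2 - 8*t - 5)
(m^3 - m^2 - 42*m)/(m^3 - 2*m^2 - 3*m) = (-m^2 + m + 42)/(-m^2 + 2*m + 3)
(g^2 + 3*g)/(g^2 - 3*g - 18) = g/(g - 6)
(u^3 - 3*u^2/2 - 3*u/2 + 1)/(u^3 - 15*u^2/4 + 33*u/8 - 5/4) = 4*(u + 1)/(4*u - 5)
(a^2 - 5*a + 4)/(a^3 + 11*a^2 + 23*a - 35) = (a - 4)/(a^2 + 12*a + 35)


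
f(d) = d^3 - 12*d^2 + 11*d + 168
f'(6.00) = -25.00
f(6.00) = 18.00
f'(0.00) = 11.00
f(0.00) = 168.00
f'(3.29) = -35.49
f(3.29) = 109.91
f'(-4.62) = 185.91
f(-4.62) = -237.56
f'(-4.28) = 168.68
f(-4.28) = -177.30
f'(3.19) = -35.03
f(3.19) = 113.44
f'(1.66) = -20.57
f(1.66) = 157.77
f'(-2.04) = 72.44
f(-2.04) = 87.13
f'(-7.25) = 342.69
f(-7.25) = -923.58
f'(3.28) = -35.44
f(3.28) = 110.27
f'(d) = 3*d^2 - 24*d + 11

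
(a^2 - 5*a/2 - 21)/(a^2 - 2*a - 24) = (a + 7/2)/(a + 4)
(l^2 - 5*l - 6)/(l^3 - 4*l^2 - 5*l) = (l - 6)/(l*(l - 5))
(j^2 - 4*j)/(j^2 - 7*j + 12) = j/(j - 3)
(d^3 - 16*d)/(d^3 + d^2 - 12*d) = (d - 4)/(d - 3)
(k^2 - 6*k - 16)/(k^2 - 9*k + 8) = (k + 2)/(k - 1)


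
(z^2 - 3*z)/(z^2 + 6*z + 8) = z*(z - 3)/(z^2 + 6*z + 8)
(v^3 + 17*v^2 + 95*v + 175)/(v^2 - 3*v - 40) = (v^2 + 12*v + 35)/(v - 8)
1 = 1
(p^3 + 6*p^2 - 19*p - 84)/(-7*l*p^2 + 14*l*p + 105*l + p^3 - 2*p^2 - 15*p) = (p^2 + 3*p - 28)/(-7*l*p + 35*l + p^2 - 5*p)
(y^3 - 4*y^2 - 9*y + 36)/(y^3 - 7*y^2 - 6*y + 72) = (y - 3)/(y - 6)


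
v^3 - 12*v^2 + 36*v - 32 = (v - 8)*(v - 2)^2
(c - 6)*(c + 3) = c^2 - 3*c - 18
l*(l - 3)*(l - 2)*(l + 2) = l^4 - 3*l^3 - 4*l^2 + 12*l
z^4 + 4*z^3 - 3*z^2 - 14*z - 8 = (z - 2)*(z + 1)^2*(z + 4)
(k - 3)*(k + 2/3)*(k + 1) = k^3 - 4*k^2/3 - 13*k/3 - 2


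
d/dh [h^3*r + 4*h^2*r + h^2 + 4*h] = 3*h^2*r + 8*h*r + 2*h + 4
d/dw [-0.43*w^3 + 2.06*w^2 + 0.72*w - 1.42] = -1.29*w^2 + 4.12*w + 0.72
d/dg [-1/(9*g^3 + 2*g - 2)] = (27*g^2 + 2)/(9*g^3 + 2*g - 2)^2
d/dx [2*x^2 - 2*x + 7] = 4*x - 2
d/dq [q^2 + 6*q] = 2*q + 6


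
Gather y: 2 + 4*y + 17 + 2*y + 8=6*y + 27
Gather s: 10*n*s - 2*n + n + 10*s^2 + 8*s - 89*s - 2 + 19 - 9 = -n + 10*s^2 + s*(10*n - 81) + 8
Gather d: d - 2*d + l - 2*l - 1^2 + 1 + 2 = -d - l + 2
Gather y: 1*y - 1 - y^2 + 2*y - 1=-y^2 + 3*y - 2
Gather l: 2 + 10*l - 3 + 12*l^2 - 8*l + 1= 12*l^2 + 2*l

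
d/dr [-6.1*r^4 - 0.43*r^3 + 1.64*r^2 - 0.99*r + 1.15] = -24.4*r^3 - 1.29*r^2 + 3.28*r - 0.99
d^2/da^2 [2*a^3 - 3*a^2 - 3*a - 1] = 12*a - 6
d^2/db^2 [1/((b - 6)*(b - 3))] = 2*((b - 6)^2 + (b - 6)*(b - 3) + (b - 3)^2)/((b - 6)^3*(b - 3)^3)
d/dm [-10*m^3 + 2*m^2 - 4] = 2*m*(2 - 15*m)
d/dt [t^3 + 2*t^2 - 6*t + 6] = 3*t^2 + 4*t - 6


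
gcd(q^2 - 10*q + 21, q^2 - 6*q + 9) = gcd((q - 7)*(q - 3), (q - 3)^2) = q - 3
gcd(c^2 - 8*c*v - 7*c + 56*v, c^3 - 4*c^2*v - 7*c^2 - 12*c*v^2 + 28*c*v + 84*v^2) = c - 7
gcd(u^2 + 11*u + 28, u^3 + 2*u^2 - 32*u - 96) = u + 4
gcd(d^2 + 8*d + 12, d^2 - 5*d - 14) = d + 2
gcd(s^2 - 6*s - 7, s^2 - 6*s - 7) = s^2 - 6*s - 7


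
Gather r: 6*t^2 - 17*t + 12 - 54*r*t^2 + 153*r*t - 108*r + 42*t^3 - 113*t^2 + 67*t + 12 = r*(-54*t^2 + 153*t - 108) + 42*t^3 - 107*t^2 + 50*t + 24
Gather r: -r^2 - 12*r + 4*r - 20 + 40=-r^2 - 8*r + 20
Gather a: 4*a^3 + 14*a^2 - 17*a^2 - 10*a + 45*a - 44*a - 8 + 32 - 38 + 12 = 4*a^3 - 3*a^2 - 9*a - 2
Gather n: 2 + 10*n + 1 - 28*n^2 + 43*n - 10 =-28*n^2 + 53*n - 7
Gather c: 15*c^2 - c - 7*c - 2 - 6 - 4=15*c^2 - 8*c - 12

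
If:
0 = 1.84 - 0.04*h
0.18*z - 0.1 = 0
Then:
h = 46.00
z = 0.56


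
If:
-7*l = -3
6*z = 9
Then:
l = 3/7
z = 3/2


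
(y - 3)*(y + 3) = y^2 - 9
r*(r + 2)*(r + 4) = r^3 + 6*r^2 + 8*r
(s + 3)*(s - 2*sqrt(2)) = s^2 - 2*sqrt(2)*s + 3*s - 6*sqrt(2)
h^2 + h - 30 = (h - 5)*(h + 6)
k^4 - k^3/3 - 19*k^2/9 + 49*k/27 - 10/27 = (k - 1)*(k - 2/3)*(k - 1/3)*(k + 5/3)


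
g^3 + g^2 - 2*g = g*(g - 1)*(g + 2)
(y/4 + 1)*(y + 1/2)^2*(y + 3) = y^4/4 + 2*y^3 + 77*y^2/16 + 55*y/16 + 3/4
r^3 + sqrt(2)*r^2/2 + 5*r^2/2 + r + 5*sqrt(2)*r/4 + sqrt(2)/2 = (r + 1/2)*(r + 2)*(r + sqrt(2)/2)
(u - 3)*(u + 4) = u^2 + u - 12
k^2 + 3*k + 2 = (k + 1)*(k + 2)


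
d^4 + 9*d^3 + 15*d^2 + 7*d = d*(d + 1)^2*(d + 7)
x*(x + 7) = x^2 + 7*x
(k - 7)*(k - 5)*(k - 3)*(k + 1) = k^4 - 14*k^3 + 56*k^2 - 34*k - 105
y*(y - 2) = y^2 - 2*y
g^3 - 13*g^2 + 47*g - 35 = (g - 7)*(g - 5)*(g - 1)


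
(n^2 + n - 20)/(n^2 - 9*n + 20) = (n + 5)/(n - 5)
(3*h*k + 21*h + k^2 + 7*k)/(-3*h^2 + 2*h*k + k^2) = (-k - 7)/(h - k)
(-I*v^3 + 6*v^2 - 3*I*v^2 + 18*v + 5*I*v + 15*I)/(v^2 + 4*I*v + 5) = (-I*v^2 + v*(1 - 3*I) + 3)/(v - I)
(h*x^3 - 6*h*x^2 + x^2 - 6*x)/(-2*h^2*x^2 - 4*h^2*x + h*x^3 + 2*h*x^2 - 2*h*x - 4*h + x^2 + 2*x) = x*(x - 6)/(-2*h*x - 4*h + x^2 + 2*x)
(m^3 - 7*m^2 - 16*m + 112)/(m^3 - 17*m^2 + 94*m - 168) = (m + 4)/(m - 6)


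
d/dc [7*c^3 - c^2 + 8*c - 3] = 21*c^2 - 2*c + 8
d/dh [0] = 0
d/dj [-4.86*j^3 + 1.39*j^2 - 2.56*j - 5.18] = -14.58*j^2 + 2.78*j - 2.56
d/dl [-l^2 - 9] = -2*l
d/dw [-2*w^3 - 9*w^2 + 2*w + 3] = -6*w^2 - 18*w + 2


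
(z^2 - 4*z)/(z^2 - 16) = z/(z + 4)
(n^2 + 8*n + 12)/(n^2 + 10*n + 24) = (n + 2)/(n + 4)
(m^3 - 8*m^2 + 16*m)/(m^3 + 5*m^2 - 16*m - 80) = m*(m - 4)/(m^2 + 9*m + 20)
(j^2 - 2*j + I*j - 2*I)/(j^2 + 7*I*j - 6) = (j - 2)/(j + 6*I)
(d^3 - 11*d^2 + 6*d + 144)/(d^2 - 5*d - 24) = d - 6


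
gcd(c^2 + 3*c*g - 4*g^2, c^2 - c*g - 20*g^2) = c + 4*g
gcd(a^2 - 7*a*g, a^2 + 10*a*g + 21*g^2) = 1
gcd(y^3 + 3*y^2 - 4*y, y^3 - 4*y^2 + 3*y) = y^2 - y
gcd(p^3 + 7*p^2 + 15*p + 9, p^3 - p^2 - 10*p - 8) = p + 1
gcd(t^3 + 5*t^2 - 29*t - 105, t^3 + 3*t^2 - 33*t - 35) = t^2 + 2*t - 35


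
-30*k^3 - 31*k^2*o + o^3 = (-6*k + o)*(k + o)*(5*k + o)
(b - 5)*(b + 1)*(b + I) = b^3 - 4*b^2 + I*b^2 - 5*b - 4*I*b - 5*I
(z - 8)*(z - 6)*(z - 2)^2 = z^4 - 18*z^3 + 108*z^2 - 248*z + 192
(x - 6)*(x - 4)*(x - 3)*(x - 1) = x^4 - 14*x^3 + 67*x^2 - 126*x + 72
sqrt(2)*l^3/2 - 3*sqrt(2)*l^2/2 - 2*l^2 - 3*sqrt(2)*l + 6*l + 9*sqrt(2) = (l - 3)*(l - 3*sqrt(2))*(sqrt(2)*l/2 + 1)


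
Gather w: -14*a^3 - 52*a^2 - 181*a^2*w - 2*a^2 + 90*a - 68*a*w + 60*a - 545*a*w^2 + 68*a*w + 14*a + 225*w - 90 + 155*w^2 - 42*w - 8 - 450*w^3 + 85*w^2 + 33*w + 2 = -14*a^3 - 54*a^2 + 164*a - 450*w^3 + w^2*(240 - 545*a) + w*(216 - 181*a^2) - 96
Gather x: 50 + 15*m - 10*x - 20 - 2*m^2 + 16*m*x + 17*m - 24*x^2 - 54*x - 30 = -2*m^2 + 32*m - 24*x^2 + x*(16*m - 64)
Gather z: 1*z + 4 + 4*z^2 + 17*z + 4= 4*z^2 + 18*z + 8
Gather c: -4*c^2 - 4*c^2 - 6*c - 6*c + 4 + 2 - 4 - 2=-8*c^2 - 12*c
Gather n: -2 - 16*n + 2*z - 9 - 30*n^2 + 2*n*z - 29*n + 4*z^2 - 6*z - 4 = -30*n^2 + n*(2*z - 45) + 4*z^2 - 4*z - 15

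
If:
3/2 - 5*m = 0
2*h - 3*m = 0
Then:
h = 9/20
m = 3/10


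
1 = 1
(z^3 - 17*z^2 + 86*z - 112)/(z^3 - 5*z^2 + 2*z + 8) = (z^2 - 15*z + 56)/(z^2 - 3*z - 4)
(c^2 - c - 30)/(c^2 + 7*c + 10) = (c - 6)/(c + 2)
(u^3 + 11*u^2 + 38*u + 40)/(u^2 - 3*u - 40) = (u^2 + 6*u + 8)/(u - 8)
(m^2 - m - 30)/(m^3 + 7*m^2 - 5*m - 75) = (m - 6)/(m^2 + 2*m - 15)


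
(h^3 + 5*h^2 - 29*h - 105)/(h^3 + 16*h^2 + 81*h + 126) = (h - 5)/(h + 6)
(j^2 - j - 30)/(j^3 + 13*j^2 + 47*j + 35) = (j - 6)/(j^2 + 8*j + 7)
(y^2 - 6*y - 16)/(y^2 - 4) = (y - 8)/(y - 2)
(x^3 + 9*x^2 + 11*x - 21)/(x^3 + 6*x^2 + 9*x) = (x^2 + 6*x - 7)/(x*(x + 3))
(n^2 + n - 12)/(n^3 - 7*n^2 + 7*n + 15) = (n + 4)/(n^2 - 4*n - 5)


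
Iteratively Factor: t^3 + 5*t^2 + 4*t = (t + 1)*(t^2 + 4*t) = t*(t + 1)*(t + 4)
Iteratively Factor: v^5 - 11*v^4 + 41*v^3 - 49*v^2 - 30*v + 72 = (v - 3)*(v^4 - 8*v^3 + 17*v^2 + 2*v - 24) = (v - 3)^2*(v^3 - 5*v^2 + 2*v + 8) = (v - 4)*(v - 3)^2*(v^2 - v - 2) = (v - 4)*(v - 3)^2*(v + 1)*(v - 2)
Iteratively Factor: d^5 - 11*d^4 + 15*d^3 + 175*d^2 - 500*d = (d)*(d^4 - 11*d^3 + 15*d^2 + 175*d - 500) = d*(d + 4)*(d^3 - 15*d^2 + 75*d - 125) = d*(d - 5)*(d + 4)*(d^2 - 10*d + 25) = d*(d - 5)^2*(d + 4)*(d - 5)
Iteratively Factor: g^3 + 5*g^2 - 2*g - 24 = (g + 3)*(g^2 + 2*g - 8) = (g + 3)*(g + 4)*(g - 2)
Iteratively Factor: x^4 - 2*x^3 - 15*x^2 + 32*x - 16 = (x - 4)*(x^3 + 2*x^2 - 7*x + 4) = (x - 4)*(x - 1)*(x^2 + 3*x - 4) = (x - 4)*(x - 1)*(x + 4)*(x - 1)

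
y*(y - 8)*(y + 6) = y^3 - 2*y^2 - 48*y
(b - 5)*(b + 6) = b^2 + b - 30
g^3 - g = g*(g - 1)*(g + 1)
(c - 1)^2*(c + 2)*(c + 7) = c^4 + 7*c^3 - 3*c^2 - 19*c + 14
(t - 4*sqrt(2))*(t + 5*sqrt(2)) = t^2 + sqrt(2)*t - 40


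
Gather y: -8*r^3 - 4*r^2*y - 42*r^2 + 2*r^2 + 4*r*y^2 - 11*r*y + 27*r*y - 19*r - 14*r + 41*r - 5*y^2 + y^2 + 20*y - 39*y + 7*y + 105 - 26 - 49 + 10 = -8*r^3 - 40*r^2 + 8*r + y^2*(4*r - 4) + y*(-4*r^2 + 16*r - 12) + 40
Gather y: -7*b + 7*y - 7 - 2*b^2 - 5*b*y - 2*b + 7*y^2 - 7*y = -2*b^2 - 5*b*y - 9*b + 7*y^2 - 7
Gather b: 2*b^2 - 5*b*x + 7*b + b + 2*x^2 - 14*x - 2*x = 2*b^2 + b*(8 - 5*x) + 2*x^2 - 16*x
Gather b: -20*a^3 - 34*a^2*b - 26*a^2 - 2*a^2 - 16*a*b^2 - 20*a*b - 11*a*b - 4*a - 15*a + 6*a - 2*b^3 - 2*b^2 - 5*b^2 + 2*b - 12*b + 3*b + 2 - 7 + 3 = -20*a^3 - 28*a^2 - 13*a - 2*b^3 + b^2*(-16*a - 7) + b*(-34*a^2 - 31*a - 7) - 2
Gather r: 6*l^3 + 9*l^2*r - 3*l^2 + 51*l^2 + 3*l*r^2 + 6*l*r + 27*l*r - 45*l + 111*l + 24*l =6*l^3 + 48*l^2 + 3*l*r^2 + 90*l + r*(9*l^2 + 33*l)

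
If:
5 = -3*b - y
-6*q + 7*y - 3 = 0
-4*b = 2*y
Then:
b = -5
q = 67/6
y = 10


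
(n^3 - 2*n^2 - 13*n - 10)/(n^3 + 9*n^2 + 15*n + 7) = (n^2 - 3*n - 10)/(n^2 + 8*n + 7)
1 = 1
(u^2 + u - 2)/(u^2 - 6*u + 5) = (u + 2)/(u - 5)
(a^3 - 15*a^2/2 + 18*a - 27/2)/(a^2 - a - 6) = (2*a^2 - 9*a + 9)/(2*(a + 2))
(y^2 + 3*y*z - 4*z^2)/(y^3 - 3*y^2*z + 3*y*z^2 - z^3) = (y + 4*z)/(y^2 - 2*y*z + z^2)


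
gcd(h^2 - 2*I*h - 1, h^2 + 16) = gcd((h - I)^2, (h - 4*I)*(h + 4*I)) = 1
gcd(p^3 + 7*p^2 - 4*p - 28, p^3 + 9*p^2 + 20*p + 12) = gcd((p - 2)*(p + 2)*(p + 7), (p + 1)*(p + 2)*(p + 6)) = p + 2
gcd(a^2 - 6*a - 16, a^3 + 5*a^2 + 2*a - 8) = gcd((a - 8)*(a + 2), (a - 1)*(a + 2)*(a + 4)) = a + 2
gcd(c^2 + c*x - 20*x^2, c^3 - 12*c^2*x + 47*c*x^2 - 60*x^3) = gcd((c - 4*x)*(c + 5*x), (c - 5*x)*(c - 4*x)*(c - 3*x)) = -c + 4*x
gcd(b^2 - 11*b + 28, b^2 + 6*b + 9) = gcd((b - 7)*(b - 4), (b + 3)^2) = 1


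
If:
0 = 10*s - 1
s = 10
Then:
No Solution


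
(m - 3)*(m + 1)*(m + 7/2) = m^3 + 3*m^2/2 - 10*m - 21/2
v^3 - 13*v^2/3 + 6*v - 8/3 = (v - 2)*(v - 4/3)*(v - 1)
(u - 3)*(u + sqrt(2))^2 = u^3 - 3*u^2 + 2*sqrt(2)*u^2 - 6*sqrt(2)*u + 2*u - 6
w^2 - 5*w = w*(w - 5)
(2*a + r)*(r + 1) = 2*a*r + 2*a + r^2 + r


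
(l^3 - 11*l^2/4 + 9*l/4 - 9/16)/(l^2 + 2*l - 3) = (16*l^3 - 44*l^2 + 36*l - 9)/(16*(l^2 + 2*l - 3))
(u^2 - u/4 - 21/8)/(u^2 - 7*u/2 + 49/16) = 2*(2*u + 3)/(4*u - 7)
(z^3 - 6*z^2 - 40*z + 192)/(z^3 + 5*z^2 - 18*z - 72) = (z - 8)/(z + 3)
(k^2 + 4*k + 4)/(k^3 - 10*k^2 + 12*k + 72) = (k + 2)/(k^2 - 12*k + 36)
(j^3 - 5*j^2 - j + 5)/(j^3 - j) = (j - 5)/j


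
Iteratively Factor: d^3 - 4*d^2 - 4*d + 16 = (d - 2)*(d^2 - 2*d - 8) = (d - 2)*(d + 2)*(d - 4)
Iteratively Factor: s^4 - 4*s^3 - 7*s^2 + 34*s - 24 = (s - 2)*(s^3 - 2*s^2 - 11*s + 12) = (s - 2)*(s - 1)*(s^2 - s - 12) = (s - 4)*(s - 2)*(s - 1)*(s + 3)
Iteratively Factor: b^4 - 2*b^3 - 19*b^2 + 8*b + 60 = (b - 5)*(b^3 + 3*b^2 - 4*b - 12) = (b - 5)*(b + 2)*(b^2 + b - 6) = (b - 5)*(b - 2)*(b + 2)*(b + 3)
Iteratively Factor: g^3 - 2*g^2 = (g - 2)*(g^2) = g*(g - 2)*(g)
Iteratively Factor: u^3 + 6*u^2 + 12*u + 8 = (u + 2)*(u^2 + 4*u + 4) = (u + 2)^2*(u + 2)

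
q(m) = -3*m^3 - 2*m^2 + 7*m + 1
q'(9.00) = -758.00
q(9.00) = -2285.00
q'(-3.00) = -62.00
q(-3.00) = 43.00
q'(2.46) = -57.30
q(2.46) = -38.54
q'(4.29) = -175.80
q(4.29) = -242.64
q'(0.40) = 3.96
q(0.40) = 3.29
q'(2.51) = -59.74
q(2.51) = -41.47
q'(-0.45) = 6.98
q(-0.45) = -2.28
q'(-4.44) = -152.66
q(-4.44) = 193.08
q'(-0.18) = 7.43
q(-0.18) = -0.31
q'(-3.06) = -65.03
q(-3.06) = 46.81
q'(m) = -9*m^2 - 4*m + 7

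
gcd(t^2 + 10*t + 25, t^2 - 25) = t + 5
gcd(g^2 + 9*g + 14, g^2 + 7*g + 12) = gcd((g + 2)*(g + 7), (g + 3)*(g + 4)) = 1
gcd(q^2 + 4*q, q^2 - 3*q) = q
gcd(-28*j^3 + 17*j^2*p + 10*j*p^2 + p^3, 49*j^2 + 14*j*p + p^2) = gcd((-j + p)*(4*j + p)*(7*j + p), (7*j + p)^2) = 7*j + p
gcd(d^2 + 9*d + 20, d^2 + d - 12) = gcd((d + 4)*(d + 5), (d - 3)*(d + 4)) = d + 4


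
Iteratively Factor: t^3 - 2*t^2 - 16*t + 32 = (t + 4)*(t^2 - 6*t + 8) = (t - 4)*(t + 4)*(t - 2)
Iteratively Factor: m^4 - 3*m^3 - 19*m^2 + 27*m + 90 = (m - 5)*(m^3 + 2*m^2 - 9*m - 18) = (m - 5)*(m + 3)*(m^2 - m - 6) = (m - 5)*(m + 2)*(m + 3)*(m - 3)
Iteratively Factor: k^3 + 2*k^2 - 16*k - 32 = (k + 4)*(k^2 - 2*k - 8) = (k + 2)*(k + 4)*(k - 4)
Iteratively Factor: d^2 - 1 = (d + 1)*(d - 1)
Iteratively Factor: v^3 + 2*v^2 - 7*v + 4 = (v + 4)*(v^2 - 2*v + 1) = (v - 1)*(v + 4)*(v - 1)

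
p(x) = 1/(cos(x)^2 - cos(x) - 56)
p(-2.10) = -0.02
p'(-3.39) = -0.00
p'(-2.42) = 0.00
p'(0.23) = 0.00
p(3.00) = -0.02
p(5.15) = -0.02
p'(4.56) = 0.00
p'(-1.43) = 0.00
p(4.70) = -0.02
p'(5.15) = 0.00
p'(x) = (2*sin(x)*cos(x) - sin(x))/(cos(x)^2 - cos(x) - 56)^2 = (2*cos(x) - 1)*sin(x)/(sin(x)^2 + cos(x) + 55)^2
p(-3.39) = -0.02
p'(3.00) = 0.00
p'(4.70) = 0.00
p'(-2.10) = 0.00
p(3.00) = -0.02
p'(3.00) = 0.00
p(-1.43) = -0.02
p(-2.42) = -0.02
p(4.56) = -0.02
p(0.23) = -0.02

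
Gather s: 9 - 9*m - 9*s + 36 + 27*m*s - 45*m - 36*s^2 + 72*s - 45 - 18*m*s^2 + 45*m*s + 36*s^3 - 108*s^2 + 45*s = -54*m + 36*s^3 + s^2*(-18*m - 144) + s*(72*m + 108)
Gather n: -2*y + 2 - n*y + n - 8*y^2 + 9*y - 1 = n*(1 - y) - 8*y^2 + 7*y + 1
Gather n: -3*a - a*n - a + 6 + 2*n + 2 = -4*a + n*(2 - a) + 8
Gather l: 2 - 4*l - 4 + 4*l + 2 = 0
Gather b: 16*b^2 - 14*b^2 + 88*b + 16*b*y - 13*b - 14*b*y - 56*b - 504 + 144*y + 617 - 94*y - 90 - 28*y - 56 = 2*b^2 + b*(2*y + 19) + 22*y - 33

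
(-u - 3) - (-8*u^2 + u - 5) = 8*u^2 - 2*u + 2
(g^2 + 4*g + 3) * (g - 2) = g^3 + 2*g^2 - 5*g - 6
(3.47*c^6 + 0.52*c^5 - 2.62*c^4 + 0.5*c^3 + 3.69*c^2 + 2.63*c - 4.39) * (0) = 0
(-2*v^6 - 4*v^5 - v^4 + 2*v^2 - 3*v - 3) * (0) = 0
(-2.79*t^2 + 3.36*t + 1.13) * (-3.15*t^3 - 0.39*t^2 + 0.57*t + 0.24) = 8.7885*t^5 - 9.4959*t^4 - 6.4602*t^3 + 0.8049*t^2 + 1.4505*t + 0.2712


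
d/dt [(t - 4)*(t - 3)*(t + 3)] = 3*t^2 - 8*t - 9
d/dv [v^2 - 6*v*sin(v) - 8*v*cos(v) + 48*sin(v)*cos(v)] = 8*v*sin(v) - 6*v*cos(v) + 2*v - 6*sin(v) - 8*cos(v) + 48*cos(2*v)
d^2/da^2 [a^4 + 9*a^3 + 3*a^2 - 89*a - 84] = 12*a^2 + 54*a + 6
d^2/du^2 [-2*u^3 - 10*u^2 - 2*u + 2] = -12*u - 20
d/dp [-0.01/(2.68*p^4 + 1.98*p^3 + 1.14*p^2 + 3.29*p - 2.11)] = (0.1072*p^3 + 0.0594*p^2 + 0.0228*p + 0.0329)/(2.68*p^4 + 1.98*p^3 + 1.14*p^2 + 3.29*p - 2.11)^2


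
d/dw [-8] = 0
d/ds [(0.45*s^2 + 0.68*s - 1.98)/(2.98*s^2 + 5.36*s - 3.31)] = (0.3856*s^2 + 8.8218*s + 8.362)/(8.8804*s^4 + 31.9456*s^3 + 9.00200000000001*s^2 - 35.4832*s + 10.9561)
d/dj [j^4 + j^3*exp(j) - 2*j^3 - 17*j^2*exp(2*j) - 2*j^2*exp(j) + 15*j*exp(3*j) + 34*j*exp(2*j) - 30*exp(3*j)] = j^3*exp(j) + 4*j^3 - 34*j^2*exp(2*j) + j^2*exp(j) - 6*j^2 + 45*j*exp(3*j) + 34*j*exp(2*j) - 4*j*exp(j) - 75*exp(3*j) + 34*exp(2*j)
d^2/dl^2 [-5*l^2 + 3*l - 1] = -10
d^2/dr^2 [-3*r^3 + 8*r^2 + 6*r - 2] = 16 - 18*r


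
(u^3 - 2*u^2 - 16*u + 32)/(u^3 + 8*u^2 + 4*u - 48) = (u - 4)/(u + 6)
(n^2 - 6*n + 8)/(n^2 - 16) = (n - 2)/(n + 4)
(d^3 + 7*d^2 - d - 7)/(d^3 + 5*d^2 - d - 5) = (d + 7)/(d + 5)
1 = 1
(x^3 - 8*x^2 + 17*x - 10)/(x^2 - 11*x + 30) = (x^2 - 3*x + 2)/(x - 6)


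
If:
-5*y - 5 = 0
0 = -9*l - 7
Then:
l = -7/9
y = -1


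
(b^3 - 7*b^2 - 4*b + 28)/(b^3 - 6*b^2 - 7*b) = (b^2 - 4)/(b*(b + 1))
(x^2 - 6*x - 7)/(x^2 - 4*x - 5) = (x - 7)/(x - 5)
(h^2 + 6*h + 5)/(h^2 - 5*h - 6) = (h + 5)/(h - 6)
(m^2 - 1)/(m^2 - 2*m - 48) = (1 - m^2)/(-m^2 + 2*m + 48)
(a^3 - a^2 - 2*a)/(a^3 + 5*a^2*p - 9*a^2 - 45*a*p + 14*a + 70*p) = a*(a + 1)/(a^2 + 5*a*p - 7*a - 35*p)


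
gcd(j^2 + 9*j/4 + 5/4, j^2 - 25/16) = j + 5/4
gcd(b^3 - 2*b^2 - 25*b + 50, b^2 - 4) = b - 2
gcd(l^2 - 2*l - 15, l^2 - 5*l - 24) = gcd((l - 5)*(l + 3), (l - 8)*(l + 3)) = l + 3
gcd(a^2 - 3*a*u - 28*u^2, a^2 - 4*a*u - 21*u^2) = -a + 7*u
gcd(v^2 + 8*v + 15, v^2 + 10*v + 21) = v + 3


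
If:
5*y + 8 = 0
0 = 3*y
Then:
No Solution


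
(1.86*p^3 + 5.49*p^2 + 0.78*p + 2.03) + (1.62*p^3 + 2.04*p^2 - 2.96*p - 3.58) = 3.48*p^3 + 7.53*p^2 - 2.18*p - 1.55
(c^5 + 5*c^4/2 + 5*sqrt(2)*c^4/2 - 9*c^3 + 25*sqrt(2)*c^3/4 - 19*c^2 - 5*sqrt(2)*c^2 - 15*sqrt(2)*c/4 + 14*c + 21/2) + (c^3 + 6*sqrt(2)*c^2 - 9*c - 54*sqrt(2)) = c^5 + 5*c^4/2 + 5*sqrt(2)*c^4/2 - 8*c^3 + 25*sqrt(2)*c^3/4 - 19*c^2 + sqrt(2)*c^2 - 15*sqrt(2)*c/4 + 5*c - 54*sqrt(2) + 21/2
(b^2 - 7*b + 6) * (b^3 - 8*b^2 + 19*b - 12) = b^5 - 15*b^4 + 81*b^3 - 193*b^2 + 198*b - 72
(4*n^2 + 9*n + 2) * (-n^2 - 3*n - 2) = -4*n^4 - 21*n^3 - 37*n^2 - 24*n - 4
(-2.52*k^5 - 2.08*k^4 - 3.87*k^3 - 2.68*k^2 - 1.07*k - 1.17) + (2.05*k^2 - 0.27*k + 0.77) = -2.52*k^5 - 2.08*k^4 - 3.87*k^3 - 0.63*k^2 - 1.34*k - 0.4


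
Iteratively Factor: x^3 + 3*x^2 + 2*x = (x + 2)*(x^2 + x) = (x + 1)*(x + 2)*(x)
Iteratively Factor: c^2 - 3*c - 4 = (c + 1)*(c - 4)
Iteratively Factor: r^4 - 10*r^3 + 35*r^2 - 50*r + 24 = (r - 4)*(r^3 - 6*r^2 + 11*r - 6) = (r - 4)*(r - 2)*(r^2 - 4*r + 3) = (r - 4)*(r - 2)*(r - 1)*(r - 3)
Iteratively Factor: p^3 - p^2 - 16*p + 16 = (p + 4)*(p^2 - 5*p + 4) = (p - 1)*(p + 4)*(p - 4)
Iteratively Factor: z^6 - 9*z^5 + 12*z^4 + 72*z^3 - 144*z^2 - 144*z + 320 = (z + 2)*(z^5 - 11*z^4 + 34*z^3 + 4*z^2 - 152*z + 160) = (z + 2)^2*(z^4 - 13*z^3 + 60*z^2 - 116*z + 80) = (z - 5)*(z + 2)^2*(z^3 - 8*z^2 + 20*z - 16) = (z - 5)*(z - 2)*(z + 2)^2*(z^2 - 6*z + 8) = (z - 5)*(z - 2)^2*(z + 2)^2*(z - 4)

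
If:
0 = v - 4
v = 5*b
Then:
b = 4/5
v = 4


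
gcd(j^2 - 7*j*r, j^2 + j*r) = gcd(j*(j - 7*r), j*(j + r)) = j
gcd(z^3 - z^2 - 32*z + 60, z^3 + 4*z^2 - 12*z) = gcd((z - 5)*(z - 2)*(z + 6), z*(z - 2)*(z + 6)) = z^2 + 4*z - 12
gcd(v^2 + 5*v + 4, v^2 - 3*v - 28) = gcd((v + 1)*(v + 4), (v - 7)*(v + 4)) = v + 4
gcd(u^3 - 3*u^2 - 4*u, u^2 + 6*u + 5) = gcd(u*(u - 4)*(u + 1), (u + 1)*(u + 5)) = u + 1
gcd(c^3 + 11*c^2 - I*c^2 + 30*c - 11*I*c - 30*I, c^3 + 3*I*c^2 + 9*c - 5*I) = c - I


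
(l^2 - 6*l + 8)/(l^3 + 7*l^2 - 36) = (l - 4)/(l^2 + 9*l + 18)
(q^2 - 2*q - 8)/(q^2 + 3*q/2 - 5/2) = 2*(q^2 - 2*q - 8)/(2*q^2 + 3*q - 5)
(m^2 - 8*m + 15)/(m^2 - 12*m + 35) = (m - 3)/(m - 7)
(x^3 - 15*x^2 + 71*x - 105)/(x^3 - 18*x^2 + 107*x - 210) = (x - 3)/(x - 6)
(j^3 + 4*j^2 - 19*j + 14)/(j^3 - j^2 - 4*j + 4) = (j + 7)/(j + 2)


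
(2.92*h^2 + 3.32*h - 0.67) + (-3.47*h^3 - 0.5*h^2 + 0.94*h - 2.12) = -3.47*h^3 + 2.42*h^2 + 4.26*h - 2.79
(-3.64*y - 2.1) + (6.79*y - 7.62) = 3.15*y - 9.72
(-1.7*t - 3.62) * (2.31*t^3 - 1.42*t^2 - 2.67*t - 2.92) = -3.927*t^4 - 5.9482*t^3 + 9.6794*t^2 + 14.6294*t + 10.5704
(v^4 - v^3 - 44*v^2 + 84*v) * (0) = 0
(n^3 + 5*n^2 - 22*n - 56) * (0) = 0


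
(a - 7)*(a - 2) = a^2 - 9*a + 14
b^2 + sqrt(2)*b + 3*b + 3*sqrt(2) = (b + 3)*(b + sqrt(2))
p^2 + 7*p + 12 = (p + 3)*(p + 4)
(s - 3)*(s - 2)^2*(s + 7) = s^4 - 33*s^2 + 100*s - 84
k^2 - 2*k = k*(k - 2)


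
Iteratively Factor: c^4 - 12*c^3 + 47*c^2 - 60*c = (c - 3)*(c^3 - 9*c^2 + 20*c) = (c - 4)*(c - 3)*(c^2 - 5*c) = c*(c - 4)*(c - 3)*(c - 5)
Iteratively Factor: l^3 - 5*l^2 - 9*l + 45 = (l + 3)*(l^2 - 8*l + 15) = (l - 3)*(l + 3)*(l - 5)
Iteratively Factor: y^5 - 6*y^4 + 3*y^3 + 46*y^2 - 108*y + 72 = (y + 3)*(y^4 - 9*y^3 + 30*y^2 - 44*y + 24) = (y - 3)*(y + 3)*(y^3 - 6*y^2 + 12*y - 8) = (y - 3)*(y - 2)*(y + 3)*(y^2 - 4*y + 4) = (y - 3)*(y - 2)^2*(y + 3)*(y - 2)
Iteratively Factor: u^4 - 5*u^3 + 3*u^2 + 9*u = (u + 1)*(u^3 - 6*u^2 + 9*u) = u*(u + 1)*(u^2 - 6*u + 9) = u*(u - 3)*(u + 1)*(u - 3)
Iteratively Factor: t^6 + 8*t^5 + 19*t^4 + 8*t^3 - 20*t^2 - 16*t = (t)*(t^5 + 8*t^4 + 19*t^3 + 8*t^2 - 20*t - 16) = t*(t - 1)*(t^4 + 9*t^3 + 28*t^2 + 36*t + 16) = t*(t - 1)*(t + 2)*(t^3 + 7*t^2 + 14*t + 8) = t*(t - 1)*(t + 2)^2*(t^2 + 5*t + 4) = t*(t - 1)*(t + 2)^2*(t + 4)*(t + 1)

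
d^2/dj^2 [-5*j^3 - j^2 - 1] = -30*j - 2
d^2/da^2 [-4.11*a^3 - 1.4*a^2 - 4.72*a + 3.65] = -24.66*a - 2.8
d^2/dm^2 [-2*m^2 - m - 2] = -4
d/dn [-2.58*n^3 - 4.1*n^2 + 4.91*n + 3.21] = -7.74*n^2 - 8.2*n + 4.91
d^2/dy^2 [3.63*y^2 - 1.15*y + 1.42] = 7.26000000000000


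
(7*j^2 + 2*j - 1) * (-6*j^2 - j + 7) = -42*j^4 - 19*j^3 + 53*j^2 + 15*j - 7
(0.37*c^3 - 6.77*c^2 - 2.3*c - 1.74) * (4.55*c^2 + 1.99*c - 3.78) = 1.6835*c^5 - 30.0672*c^4 - 25.3359*c^3 + 13.0966*c^2 + 5.2314*c + 6.5772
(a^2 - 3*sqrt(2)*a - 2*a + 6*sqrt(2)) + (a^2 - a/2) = 2*a^2 - 3*sqrt(2)*a - 5*a/2 + 6*sqrt(2)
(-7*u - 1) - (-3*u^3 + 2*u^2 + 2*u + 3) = 3*u^3 - 2*u^2 - 9*u - 4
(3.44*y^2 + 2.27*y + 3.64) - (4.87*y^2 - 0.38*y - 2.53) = -1.43*y^2 + 2.65*y + 6.17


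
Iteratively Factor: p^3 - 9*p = (p)*(p^2 - 9) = p*(p + 3)*(p - 3)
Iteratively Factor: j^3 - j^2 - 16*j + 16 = (j - 4)*(j^2 + 3*j - 4) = (j - 4)*(j - 1)*(j + 4)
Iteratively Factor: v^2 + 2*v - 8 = (v + 4)*(v - 2)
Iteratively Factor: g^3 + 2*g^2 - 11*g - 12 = (g + 4)*(g^2 - 2*g - 3) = (g + 1)*(g + 4)*(g - 3)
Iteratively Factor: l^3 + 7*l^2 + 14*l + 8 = (l + 1)*(l^2 + 6*l + 8) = (l + 1)*(l + 2)*(l + 4)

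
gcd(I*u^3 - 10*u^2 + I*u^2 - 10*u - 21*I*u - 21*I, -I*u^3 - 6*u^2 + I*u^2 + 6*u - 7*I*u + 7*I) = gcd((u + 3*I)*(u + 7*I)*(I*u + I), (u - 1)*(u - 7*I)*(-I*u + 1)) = 1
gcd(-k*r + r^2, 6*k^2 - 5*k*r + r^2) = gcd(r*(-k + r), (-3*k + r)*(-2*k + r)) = 1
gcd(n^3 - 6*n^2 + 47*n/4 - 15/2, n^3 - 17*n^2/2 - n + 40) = n - 5/2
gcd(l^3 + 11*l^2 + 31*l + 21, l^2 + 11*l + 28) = l + 7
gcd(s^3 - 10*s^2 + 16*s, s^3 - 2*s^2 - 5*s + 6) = 1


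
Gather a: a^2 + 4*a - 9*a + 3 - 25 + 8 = a^2 - 5*a - 14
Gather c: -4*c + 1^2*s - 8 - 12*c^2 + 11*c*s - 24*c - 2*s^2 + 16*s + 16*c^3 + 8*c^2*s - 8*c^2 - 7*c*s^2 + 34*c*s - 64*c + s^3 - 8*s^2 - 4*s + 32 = 16*c^3 + c^2*(8*s - 20) + c*(-7*s^2 + 45*s - 92) + s^3 - 10*s^2 + 13*s + 24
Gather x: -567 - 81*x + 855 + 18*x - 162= 126 - 63*x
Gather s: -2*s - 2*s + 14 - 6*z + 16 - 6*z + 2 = -4*s - 12*z + 32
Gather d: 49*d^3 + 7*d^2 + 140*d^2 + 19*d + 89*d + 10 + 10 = 49*d^3 + 147*d^2 + 108*d + 20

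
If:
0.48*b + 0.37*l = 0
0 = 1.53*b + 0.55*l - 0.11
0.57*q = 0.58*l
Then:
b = 0.13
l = -0.17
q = -0.18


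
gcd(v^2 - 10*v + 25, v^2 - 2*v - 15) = v - 5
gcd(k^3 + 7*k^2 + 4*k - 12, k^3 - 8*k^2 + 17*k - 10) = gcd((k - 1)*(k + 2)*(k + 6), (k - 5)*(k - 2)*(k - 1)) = k - 1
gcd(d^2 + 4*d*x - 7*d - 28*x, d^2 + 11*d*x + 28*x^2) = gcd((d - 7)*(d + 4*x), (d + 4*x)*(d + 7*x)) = d + 4*x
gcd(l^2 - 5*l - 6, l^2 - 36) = l - 6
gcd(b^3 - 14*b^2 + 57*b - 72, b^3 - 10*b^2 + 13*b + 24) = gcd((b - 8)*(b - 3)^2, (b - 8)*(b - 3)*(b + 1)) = b^2 - 11*b + 24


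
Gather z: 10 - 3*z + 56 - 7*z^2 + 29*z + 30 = -7*z^2 + 26*z + 96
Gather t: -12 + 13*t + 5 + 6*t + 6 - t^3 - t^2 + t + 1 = -t^3 - t^2 + 20*t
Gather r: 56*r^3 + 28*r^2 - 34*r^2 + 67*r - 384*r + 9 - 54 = 56*r^3 - 6*r^2 - 317*r - 45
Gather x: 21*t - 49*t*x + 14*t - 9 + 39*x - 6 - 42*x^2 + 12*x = 35*t - 42*x^2 + x*(51 - 49*t) - 15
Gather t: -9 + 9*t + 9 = 9*t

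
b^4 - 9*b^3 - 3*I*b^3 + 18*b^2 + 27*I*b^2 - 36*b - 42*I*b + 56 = (b - 7)*(b - 2)*(b - 4*I)*(b + I)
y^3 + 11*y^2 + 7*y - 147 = (y - 3)*(y + 7)^2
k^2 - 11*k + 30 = (k - 6)*(k - 5)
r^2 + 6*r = r*(r + 6)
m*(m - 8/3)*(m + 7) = m^3 + 13*m^2/3 - 56*m/3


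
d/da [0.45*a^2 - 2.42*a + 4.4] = 0.9*a - 2.42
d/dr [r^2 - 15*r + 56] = 2*r - 15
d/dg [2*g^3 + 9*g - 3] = 6*g^2 + 9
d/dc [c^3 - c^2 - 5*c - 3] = 3*c^2 - 2*c - 5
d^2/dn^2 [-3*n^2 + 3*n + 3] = -6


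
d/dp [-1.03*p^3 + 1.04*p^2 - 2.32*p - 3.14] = -3.09*p^2 + 2.08*p - 2.32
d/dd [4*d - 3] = 4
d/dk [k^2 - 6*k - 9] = 2*k - 6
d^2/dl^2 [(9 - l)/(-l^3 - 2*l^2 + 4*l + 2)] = 2*(3*l^5 - 48*l^4 - 136*l^3 + 12*l^2 + 174*l - 188)/(l^9 + 6*l^8 - 46*l^6 - 24*l^5 + 120*l^4 + 44*l^3 - 72*l^2 - 48*l - 8)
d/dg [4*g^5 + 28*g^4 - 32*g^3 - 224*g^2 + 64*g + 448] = 20*g^4 + 112*g^3 - 96*g^2 - 448*g + 64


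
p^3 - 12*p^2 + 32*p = p*(p - 8)*(p - 4)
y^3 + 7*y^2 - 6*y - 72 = (y - 3)*(y + 4)*(y + 6)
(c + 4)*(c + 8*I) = c^2 + 4*c + 8*I*c + 32*I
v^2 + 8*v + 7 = (v + 1)*(v + 7)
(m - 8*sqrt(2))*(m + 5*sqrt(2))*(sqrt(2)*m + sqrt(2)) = sqrt(2)*m^3 - 6*m^2 + sqrt(2)*m^2 - 80*sqrt(2)*m - 6*m - 80*sqrt(2)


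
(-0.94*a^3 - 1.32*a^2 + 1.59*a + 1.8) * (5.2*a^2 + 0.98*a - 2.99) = -4.888*a^5 - 7.7852*a^4 + 9.785*a^3 + 14.865*a^2 - 2.9901*a - 5.382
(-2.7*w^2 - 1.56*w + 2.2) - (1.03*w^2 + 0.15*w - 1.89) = -3.73*w^2 - 1.71*w + 4.09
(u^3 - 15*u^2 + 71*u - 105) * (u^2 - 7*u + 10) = u^5 - 22*u^4 + 186*u^3 - 752*u^2 + 1445*u - 1050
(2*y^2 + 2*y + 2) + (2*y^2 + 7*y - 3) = 4*y^2 + 9*y - 1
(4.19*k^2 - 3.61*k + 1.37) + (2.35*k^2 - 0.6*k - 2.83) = 6.54*k^2 - 4.21*k - 1.46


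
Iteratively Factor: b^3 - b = (b - 1)*(b^2 + b) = (b - 1)*(b + 1)*(b)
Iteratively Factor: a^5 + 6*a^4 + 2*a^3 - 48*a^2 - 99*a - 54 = (a - 3)*(a^4 + 9*a^3 + 29*a^2 + 39*a + 18) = (a - 3)*(a + 1)*(a^3 + 8*a^2 + 21*a + 18) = (a - 3)*(a + 1)*(a + 2)*(a^2 + 6*a + 9) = (a - 3)*(a + 1)*(a + 2)*(a + 3)*(a + 3)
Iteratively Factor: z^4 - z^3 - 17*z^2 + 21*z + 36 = (z + 1)*(z^3 - 2*z^2 - 15*z + 36) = (z - 3)*(z + 1)*(z^2 + z - 12) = (z - 3)*(z + 1)*(z + 4)*(z - 3)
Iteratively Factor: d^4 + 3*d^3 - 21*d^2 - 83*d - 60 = (d - 5)*(d^3 + 8*d^2 + 19*d + 12) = (d - 5)*(d + 1)*(d^2 + 7*d + 12) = (d - 5)*(d + 1)*(d + 3)*(d + 4)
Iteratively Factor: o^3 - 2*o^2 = (o)*(o^2 - 2*o) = o*(o - 2)*(o)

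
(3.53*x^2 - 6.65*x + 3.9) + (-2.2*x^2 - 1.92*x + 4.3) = 1.33*x^2 - 8.57*x + 8.2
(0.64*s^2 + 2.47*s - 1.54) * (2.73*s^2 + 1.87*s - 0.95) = 1.7472*s^4 + 7.9399*s^3 - 0.193299999999999*s^2 - 5.2263*s + 1.463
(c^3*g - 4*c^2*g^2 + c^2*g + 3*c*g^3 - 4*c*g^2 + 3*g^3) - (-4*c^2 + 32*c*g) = c^3*g - 4*c^2*g^2 + c^2*g + 4*c^2 + 3*c*g^3 - 4*c*g^2 - 32*c*g + 3*g^3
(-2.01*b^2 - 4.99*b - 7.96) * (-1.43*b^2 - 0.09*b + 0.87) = 2.8743*b^4 + 7.3166*b^3 + 10.0832*b^2 - 3.6249*b - 6.9252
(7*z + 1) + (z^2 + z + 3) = z^2 + 8*z + 4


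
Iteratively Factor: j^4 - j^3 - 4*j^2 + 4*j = (j)*(j^3 - j^2 - 4*j + 4) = j*(j - 2)*(j^2 + j - 2) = j*(j - 2)*(j + 2)*(j - 1)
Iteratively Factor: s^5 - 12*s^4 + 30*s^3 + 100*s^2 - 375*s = (s)*(s^4 - 12*s^3 + 30*s^2 + 100*s - 375) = s*(s - 5)*(s^3 - 7*s^2 - 5*s + 75) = s*(s - 5)^2*(s^2 - 2*s - 15) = s*(s - 5)^3*(s + 3)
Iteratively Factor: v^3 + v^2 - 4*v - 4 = (v - 2)*(v^2 + 3*v + 2) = (v - 2)*(v + 1)*(v + 2)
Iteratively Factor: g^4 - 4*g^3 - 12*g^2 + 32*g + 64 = (g + 2)*(g^3 - 6*g^2 + 32) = (g - 4)*(g + 2)*(g^2 - 2*g - 8) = (g - 4)^2*(g + 2)*(g + 2)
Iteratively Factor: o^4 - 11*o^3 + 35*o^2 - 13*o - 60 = (o + 1)*(o^3 - 12*o^2 + 47*o - 60) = (o - 3)*(o + 1)*(o^2 - 9*o + 20) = (o - 4)*(o - 3)*(o + 1)*(o - 5)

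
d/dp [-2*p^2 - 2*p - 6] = -4*p - 2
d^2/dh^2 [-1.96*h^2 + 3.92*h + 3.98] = -3.92000000000000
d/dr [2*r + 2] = 2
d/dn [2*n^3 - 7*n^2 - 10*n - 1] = 6*n^2 - 14*n - 10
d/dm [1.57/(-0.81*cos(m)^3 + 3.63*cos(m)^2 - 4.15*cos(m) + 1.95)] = (-3.8151*cos(m)^2 + 11.3982*cos(m) - 6.5155)*sin(m)/(0.81*cos(m)^3 - 3.63*cos(m)^2 + 4.15*cos(m) - 1.95)^2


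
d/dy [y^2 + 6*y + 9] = 2*y + 6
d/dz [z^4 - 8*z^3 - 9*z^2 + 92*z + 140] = 4*z^3 - 24*z^2 - 18*z + 92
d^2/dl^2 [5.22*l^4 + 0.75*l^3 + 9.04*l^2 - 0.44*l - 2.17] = 62.64*l^2 + 4.5*l + 18.08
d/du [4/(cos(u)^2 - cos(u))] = 4*(-sin(u)/cos(u)^2 + 2*tan(u))/(cos(u) - 1)^2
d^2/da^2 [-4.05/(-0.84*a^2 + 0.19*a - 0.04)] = (-5.71536*a^2 + 1.29276*a + 4.05*(1.68*a - 0.19)*(3.36*a - 0.38) - 0.27216)/(0.84*a^2 - 0.19*a + 0.04)^3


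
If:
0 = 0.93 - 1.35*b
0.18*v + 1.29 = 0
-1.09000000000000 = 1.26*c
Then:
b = 0.69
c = -0.87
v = -7.17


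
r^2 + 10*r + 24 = (r + 4)*(r + 6)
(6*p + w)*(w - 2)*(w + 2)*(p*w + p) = 6*p^2*w^3 + 6*p^2*w^2 - 24*p^2*w - 24*p^2 + p*w^4 + p*w^3 - 4*p*w^2 - 4*p*w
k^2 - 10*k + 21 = (k - 7)*(k - 3)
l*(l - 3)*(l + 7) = l^3 + 4*l^2 - 21*l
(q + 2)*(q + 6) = q^2 + 8*q + 12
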